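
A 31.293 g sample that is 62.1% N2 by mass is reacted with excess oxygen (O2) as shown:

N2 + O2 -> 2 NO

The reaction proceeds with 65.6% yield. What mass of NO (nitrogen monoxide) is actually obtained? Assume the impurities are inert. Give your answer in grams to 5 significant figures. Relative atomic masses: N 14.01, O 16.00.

27.307 g

Pure N2 available = 31.293 g × 0.621 = 19.4330 g.
M(N2) = 2(14.01) = 28.02 g/mol.
M(NO) = 14.01 + 16.00 = 30.01 g/mol.
n(N2) = 19.4330 g / 28.02 g/mol = 0.693539 mol.
From the equation the N2:NO mole ratio is 1:2, so n(NO) = 0.693539 × 2/1 = 1.38708 mol.
Mass of NO = 1.38708 mol × 30.01 g/mol = 41.6262 g.
Actual mass collected = 41.6262 g × 0.656 = 27.3068 g.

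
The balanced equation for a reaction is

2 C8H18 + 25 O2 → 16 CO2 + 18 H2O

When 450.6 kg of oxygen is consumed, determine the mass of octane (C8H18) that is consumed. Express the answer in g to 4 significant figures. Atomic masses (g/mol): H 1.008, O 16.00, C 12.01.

M(O2) = 2(16.00) = 32.00 g/mol.
M(C8H18) = 8(12.01) + 18(1.008) = 114.224 g/mol.
Convert: 450.6 kg = 450600 g.
n(O2) = 450600 g / 32.00 g/mol = 14081 mol.
From the equation the O2:C8H18 mole ratio is 25:2, so n(C8H18) = 14081 × 2/25 = 1126.5 mol.
Mass of C8H18 = 1126.5 mol × 114.224 g/mol = 128670 g.

128700 g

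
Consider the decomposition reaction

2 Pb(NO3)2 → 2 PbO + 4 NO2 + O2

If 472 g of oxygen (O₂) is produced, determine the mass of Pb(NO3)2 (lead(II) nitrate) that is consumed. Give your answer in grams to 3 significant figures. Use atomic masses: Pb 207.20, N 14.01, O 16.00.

9770 g

M(O2) = 2(16.00) = 32.00 g/mol.
M(Pb(NO3)2) = 207.20 + 2(14.01) + 6(16.00) = 331.22 g/mol.
n(O2) = 472.0 g / 32.00 g/mol = 14.75 mol.
From the equation the O2:Pb(NO3)2 mole ratio is 1:2, so n(Pb(NO3)2) = 14.75 × 2/1 = 29.50 mol.
Mass of Pb(NO3)2 = 29.50 mol × 331.22 g/mol = 9771 g.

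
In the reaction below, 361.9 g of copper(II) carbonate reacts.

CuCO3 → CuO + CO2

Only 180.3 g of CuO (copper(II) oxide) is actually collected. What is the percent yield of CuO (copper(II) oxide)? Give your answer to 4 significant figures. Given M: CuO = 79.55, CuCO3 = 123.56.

n(CuCO3) = 361.90 g / 123.56 g/mol = 2.9289 mol.
From the equation the CuCO3:CuO mole ratio is 1:1, so n(CuO) = 2.9289 × 1/1 = 2.9289 mol.
Mass of CuO = 2.9289 mol × 79.55 g/mol = 233.00 g.
This is the theoretical yield. Percent yield = 180.3 g / 233.00 g × 100% = 77.383%.

77.38 %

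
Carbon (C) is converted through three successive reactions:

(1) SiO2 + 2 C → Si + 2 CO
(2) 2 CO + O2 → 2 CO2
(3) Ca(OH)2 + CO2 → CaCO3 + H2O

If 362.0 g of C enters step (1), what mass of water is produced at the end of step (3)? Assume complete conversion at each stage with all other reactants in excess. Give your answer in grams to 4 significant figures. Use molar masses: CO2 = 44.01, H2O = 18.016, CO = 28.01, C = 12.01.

n(C) = 362.0 / 12.01 = 30.142 mol.
Reaction (1): C→CO ratio 2:2 ⇒ n(CO) = 30.142 mol.
Reaction (2): CO→CO2 ratio 2:2 ⇒ n(CO2) = 30.142 mol.
Reaction (3): CO2→H2O ratio 1:1 ⇒ n(H2O) = 30.142 mol.
Mass of H2O = 30.142 × 18.016 = 543.03 g.

543.0 g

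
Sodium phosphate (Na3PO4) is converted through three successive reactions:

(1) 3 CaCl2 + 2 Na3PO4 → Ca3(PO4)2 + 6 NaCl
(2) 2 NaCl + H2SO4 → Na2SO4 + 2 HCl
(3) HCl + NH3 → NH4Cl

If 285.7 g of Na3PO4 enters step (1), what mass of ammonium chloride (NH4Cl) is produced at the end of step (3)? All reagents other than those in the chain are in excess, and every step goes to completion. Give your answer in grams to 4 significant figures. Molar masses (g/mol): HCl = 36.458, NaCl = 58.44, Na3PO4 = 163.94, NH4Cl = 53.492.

n(Na3PO4) = 285.7 / 163.94 = 1.7427 mol.
Reaction (1): Na3PO4→NaCl ratio 2:6 ⇒ n(NaCl) = 5.2281 mol.
Reaction (2): NaCl→HCl ratio 2:2 ⇒ n(HCl) = 5.2281 mol.
Reaction (3): HCl→NH4Cl ratio 1:1 ⇒ n(NH4Cl) = 5.2281 mol.
Mass of NH4Cl = 5.2281 × 53.492 = 279.66 g.

279.7 g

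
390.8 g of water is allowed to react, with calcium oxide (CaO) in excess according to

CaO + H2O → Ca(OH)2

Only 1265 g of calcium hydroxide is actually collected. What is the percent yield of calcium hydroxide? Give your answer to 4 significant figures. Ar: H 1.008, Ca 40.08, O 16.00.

M(H2O) = 2(1.008) + 16.00 = 18.016 g/mol.
M(Ca(OH)2) = 40.08 + 2(16.00) + 2(1.008) = 74.096 g/mol.
n(H2O) = 390.80 g / 18.016 g/mol = 21.692 mol.
From the equation the H2O:Ca(OH)2 mole ratio is 1:1, so n(Ca(OH)2) = 21.692 × 1/1 = 21.692 mol.
Mass of Ca(OH)2 = 21.692 mol × 74.096 g/mol = 1607.3 g.
This is the theoretical yield. Percent yield = 1265 g / 1607.3 g × 100% = 78.705%.

78.70 %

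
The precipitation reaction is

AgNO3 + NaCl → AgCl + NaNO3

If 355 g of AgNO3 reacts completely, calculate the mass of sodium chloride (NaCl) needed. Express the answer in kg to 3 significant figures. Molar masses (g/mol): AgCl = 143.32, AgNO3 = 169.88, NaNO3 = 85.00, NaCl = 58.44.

0.122 kg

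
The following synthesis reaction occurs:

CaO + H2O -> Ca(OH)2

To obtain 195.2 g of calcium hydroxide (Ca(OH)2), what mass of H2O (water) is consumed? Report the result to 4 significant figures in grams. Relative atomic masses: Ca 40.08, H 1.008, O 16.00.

47.46 g

M(Ca(OH)2) = 40.08 + 2(16.00) + 2(1.008) = 74.096 g/mol.
M(H2O) = 2(1.008) + 16.00 = 18.016 g/mol.
n(Ca(OH)2) = 195.20 g / 74.096 g/mol = 2.6344 mol.
From the equation the Ca(OH)2:H2O mole ratio is 1:1, so n(H2O) = 2.6344 × 1/1 = 2.6344 mol.
Mass of H2O = 2.6344 mol × 18.016 g/mol = 47.462 g.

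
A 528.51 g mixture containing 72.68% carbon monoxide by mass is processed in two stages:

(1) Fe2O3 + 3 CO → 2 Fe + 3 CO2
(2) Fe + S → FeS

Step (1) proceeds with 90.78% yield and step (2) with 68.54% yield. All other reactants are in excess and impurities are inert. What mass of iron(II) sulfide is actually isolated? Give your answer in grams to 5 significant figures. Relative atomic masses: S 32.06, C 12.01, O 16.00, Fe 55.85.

500.08 g

Pure CO = 528.51 × 0.7268 = 384.121 g.
M(CO) = 12.01 + 16.00 = 28.01 g/mol.
M(FeS) = 55.85 + 32.06 = 87.91 g/mol.
n(CO) = 384.121 / 28.01 = 13.7137 mol.
Step 1 (CO:Fe = 3:2): theoretical n(Fe) = 9.14247 mol; at 90.78% yield, n(Fe) = 8.29954 mol.
Step 2 (Fe:FeS = 1:1): theoretical n(FeS) = 8.29954 mol, so theoretical mass = 8.29954 × 87.91 = 729.612 g.
At 68.54% yield, actual mass of FeS = 729.612 × 0.6854 = 500.076 g.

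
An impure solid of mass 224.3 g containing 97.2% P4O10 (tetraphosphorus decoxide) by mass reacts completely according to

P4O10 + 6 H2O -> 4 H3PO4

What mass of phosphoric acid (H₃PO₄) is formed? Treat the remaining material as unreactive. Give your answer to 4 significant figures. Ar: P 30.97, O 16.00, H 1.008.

Mass of pure P4O10 = 224.3 g × 0.972 = 218.02 g.
M(P4O10) = 4(30.97) + 10(16.00) = 283.88 g/mol.
M(H3PO4) = 3(1.008) + 30.97 + 4(16.00) = 97.994 g/mol.
n(P4O10) = 218.02 g / 283.88 g/mol = 0.76800 mol.
From the equation the P4O10:H3PO4 mole ratio is 1:4, so n(H3PO4) = 0.76800 × 4/1 = 3.0720 mol.
Mass of H3PO4 = 3.0720 mol × 97.994 g/mol = 301.04 g.

301.0 g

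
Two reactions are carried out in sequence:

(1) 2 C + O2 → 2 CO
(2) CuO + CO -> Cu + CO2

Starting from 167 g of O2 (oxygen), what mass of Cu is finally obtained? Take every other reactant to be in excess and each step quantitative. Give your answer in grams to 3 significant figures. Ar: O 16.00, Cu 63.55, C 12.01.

663 g

M(O2) = 2(16.00) = 32.00 g/mol.
M(Cu) = 63.55 g/mol.
n(O2) = 167.0 / 32.00 = 5.219 mol.
Step 1 gives a 1:2 ratio of O2 to CO, so n(CO) = 10.44 mol.
In step 2 the CO:Cu ratio is 1:1, so n(Cu) = 10.44 mol.
Mass of Cu = 10.44 × 63.55 = 663.3 g.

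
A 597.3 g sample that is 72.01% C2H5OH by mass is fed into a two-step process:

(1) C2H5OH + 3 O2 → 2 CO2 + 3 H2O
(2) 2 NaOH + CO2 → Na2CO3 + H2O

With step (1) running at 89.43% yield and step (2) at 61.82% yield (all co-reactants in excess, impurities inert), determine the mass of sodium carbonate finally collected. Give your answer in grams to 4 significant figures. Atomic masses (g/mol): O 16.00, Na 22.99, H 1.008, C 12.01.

1094 g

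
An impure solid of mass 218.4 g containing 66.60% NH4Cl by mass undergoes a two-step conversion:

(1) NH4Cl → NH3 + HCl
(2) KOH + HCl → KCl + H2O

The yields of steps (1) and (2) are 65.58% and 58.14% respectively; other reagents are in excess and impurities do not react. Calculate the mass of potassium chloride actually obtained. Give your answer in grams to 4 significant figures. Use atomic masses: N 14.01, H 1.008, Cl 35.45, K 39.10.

Pure NH4Cl = 218.4 × 0.6660 = 145.45 g.
M(NH4Cl) = 14.01 + 4(1.008) + 35.45 = 53.492 g/mol.
M(KCl) = 39.10 + 35.45 = 74.55 g/mol.
n(NH4Cl) = 145.45 / 53.492 = 2.7192 mol.
Step 1 (NH4Cl:HCl = 1:1): theoretical n(HCl) = 2.7192 mol; at 65.58% yield, n(HCl) = 1.7832 mol.
Step 2 (HCl:KCl = 1:1): theoretical n(KCl) = 1.7832 mol, so theoretical mass = 1.7832 × 74.55 = 132.94 g.
At 58.14% yield, actual mass of KCl = 132.94 × 0.5814 = 77.292 g.

77.29 g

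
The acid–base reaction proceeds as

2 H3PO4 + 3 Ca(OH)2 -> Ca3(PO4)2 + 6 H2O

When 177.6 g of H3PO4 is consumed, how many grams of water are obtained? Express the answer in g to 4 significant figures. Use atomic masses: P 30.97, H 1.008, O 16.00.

M(H3PO4) = 3(1.008) + 30.97 + 4(16.00) = 97.994 g/mol.
M(H2O) = 2(1.008) + 16.00 = 18.016 g/mol.
n(H3PO4) = 177.60 g / 97.994 g/mol = 1.8124 mol.
From the equation the H3PO4:H2O mole ratio is 2:6, so n(H2O) = 1.8124 × 6/2 = 5.4371 mol.
Mass of H2O = 5.4371 mol × 18.016 g/mol = 97.954 g.

97.95 g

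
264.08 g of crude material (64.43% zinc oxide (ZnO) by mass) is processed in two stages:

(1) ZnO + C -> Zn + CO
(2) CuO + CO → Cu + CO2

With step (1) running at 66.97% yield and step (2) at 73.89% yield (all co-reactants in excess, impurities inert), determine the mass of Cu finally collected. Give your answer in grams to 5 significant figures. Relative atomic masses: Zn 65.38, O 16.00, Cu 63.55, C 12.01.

Pure ZnO = 264.08 × 0.6443 = 170.147 g.
M(ZnO) = 65.38 + 16.00 = 81.38 g/mol.
M(Cu) = 63.55 g/mol.
n(ZnO) = 170.147 / 81.38 = 2.09077 mol.
Step 1 (ZnO:CO = 1:1): theoretical n(CO) = 2.09077 mol; at 66.97% yield, n(CO) = 1.40019 mol.
Step 2 (CO:Cu = 1:1): theoretical n(Cu) = 1.40019 mol, so theoretical mass = 1.40019 × 63.55 = 88.9819 g.
At 73.89% yield, actual mass of Cu = 88.9819 × 0.7389 = 65.7487 g.

65.749 g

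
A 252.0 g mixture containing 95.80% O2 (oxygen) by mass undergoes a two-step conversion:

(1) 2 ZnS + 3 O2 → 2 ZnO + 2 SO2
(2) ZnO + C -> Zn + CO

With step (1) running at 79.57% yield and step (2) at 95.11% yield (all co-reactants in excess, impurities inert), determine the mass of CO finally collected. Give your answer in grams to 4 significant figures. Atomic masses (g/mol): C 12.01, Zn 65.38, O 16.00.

Pure O2 = 252.0 × 0.9580 = 241.42 g.
M(O2) = 2(16.00) = 32.00 g/mol.
M(CO) = 12.01 + 16.00 = 28.01 g/mol.
n(O2) = 241.42 / 32.00 = 7.5442 mol.
Step 1 (O2:ZnO = 3:2): theoretical n(ZnO) = 5.0295 mol; at 79.57% yield, n(ZnO) = 4.0020 mol.
Step 2 (ZnO:CO = 1:1): theoretical n(CO) = 4.0020 mol, so theoretical mass = 4.0020 × 28.01 = 112.10 g.
At 95.11% yield, actual mass of CO = 112.10 × 0.9511 = 106.61 g.

106.6 g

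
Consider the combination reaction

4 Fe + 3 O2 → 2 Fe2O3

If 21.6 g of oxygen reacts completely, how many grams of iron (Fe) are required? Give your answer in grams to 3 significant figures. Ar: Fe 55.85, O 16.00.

50.3 g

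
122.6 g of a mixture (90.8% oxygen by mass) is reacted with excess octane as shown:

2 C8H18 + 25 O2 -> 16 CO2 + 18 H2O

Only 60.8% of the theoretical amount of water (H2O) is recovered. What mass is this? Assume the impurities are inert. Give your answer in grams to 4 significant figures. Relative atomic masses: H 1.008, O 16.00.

27.44 g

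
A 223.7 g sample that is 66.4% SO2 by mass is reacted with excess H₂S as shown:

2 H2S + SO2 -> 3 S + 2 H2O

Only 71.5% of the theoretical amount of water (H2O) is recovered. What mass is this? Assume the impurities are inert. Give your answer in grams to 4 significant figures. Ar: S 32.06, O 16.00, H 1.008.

59.74 g

Pure SO2 available = 223.7 g × 0.664 = 148.54 g.
M(SO2) = 32.06 + 2(16.00) = 64.06 g/mol.
M(H2O) = 2(1.008) + 16.00 = 18.016 g/mol.
n(SO2) = 148.54 g / 64.06 g/mol = 2.3187 mol.
From the equation the SO2:H2O mole ratio is 1:2, so n(H2O) = 2.3187 × 2/1 = 4.6374 mol.
Mass of H2O = 4.6374 mol × 18.016 g/mol = 83.548 g.
Actual mass collected = 83.548 g × 0.715 = 59.737 g.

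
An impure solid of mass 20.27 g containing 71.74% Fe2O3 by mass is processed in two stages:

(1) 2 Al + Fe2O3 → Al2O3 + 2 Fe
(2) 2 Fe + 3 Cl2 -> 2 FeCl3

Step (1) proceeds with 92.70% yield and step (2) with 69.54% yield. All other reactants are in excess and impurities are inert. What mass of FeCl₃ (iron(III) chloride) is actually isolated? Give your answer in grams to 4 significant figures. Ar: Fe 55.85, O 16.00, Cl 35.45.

Pure Fe2O3 = 20.27 × 0.7174 = 14.542 g.
M(Fe2O3) = 2(55.85) + 3(16.00) = 159.70 g/mol.
M(FeCl3) = 55.85 + 3(35.45) = 162.20 g/mol.
n(Fe2O3) = 14.542 / 159.70 = 0.091056 mol.
Step 1 (Fe2O3:Fe = 1:2): theoretical n(Fe) = 0.18211 mol; at 92.70% yield, n(Fe) = 0.16882 mol.
Step 2 (Fe:FeCl3 = 2:2): theoretical n(FeCl3) = 0.16882 mol, so theoretical mass = 0.16882 × 162.20 = 27.382 g.
At 69.54% yield, actual mass of FeCl3 = 27.382 × 0.6954 = 19.042 g.

19.04 g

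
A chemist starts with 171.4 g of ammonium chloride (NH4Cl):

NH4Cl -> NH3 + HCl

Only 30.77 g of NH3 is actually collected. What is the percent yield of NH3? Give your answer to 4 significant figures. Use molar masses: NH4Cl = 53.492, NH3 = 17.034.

n(NH4Cl) = 171.40 g / 53.492 g/mol = 3.2042 mol.
From the equation the NH4Cl:NH3 mole ratio is 1:1, so n(NH3) = 3.2042 × 1/1 = 3.2042 mol.
Mass of NH3 = 3.2042 mol × 17.034 g/mol = 54.581 g.
This is the theoretical yield. Percent yield = 30.77 g / 54.581 g × 100% = 56.375%.

56.38 %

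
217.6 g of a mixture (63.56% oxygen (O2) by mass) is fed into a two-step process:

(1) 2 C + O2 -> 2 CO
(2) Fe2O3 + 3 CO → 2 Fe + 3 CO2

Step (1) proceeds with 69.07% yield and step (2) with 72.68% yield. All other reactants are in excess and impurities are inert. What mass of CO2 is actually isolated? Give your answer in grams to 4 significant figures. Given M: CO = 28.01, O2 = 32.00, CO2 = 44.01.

Pure O2 = 217.6 × 0.6356 = 138.31 g.
n(O2) = 138.31 / 32.00 = 4.3221 mol.
Step 1 (O2:CO = 1:2): theoretical n(CO) = 8.6442 mol; at 69.07% yield, n(CO) = 5.9705 mol.
Step 2 (CO:CO2 = 3:3): theoretical n(CO2) = 5.9705 mol, so theoretical mass = 5.9705 × 44.01 = 262.76 g.
At 72.68% yield, actual mass of CO2 = 262.76 × 0.7268 = 190.98 g.

191.0 g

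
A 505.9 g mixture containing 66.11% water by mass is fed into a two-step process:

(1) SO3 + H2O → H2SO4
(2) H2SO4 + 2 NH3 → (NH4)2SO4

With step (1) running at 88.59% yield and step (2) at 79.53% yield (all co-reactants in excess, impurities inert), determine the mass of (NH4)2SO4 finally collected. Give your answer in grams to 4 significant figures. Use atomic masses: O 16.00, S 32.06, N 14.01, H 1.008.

1728 g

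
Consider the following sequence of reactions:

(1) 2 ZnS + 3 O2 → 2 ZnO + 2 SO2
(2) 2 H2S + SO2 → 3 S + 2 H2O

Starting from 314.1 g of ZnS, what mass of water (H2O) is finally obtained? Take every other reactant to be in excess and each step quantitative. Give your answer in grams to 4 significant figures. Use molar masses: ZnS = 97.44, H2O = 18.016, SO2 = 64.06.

116.1 g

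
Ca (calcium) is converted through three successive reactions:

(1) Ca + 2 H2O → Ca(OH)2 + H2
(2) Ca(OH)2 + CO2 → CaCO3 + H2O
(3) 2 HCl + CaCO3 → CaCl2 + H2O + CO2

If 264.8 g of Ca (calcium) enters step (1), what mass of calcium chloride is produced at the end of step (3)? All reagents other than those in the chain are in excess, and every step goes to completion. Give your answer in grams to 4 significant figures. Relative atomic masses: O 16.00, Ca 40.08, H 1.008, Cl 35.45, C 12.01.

733.2 g

M(Ca) = 40.08 g/mol.
M(CaCl2) = 40.08 + 2(35.45) = 110.98 g/mol.
n(Ca) = 264.8 / 40.08 = 6.6068 mol.
Reaction (1): Ca→Ca(OH)2 ratio 1:1 ⇒ n(Ca(OH)2) = 6.6068 mol.
Reaction (2): Ca(OH)2→CaCO3 ratio 1:1 ⇒ n(CaCO3) = 6.6068 mol.
Reaction (3): CaCO3→CaCl2 ratio 1:1 ⇒ n(CaCl2) = 6.6068 mol.
Mass of CaCl2 = 6.6068 × 110.98 = 733.22 g.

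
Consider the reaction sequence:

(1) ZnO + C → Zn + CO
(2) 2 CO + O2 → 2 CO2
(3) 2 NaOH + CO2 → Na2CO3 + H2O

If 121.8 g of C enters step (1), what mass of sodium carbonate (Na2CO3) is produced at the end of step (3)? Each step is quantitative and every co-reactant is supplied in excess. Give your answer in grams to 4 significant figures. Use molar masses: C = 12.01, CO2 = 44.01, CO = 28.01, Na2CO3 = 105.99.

1075 g

n(C) = 121.8 / 12.01 = 10.142 mol.
Reaction (1): C→CO ratio 1:1 ⇒ n(CO) = 10.142 mol.
Reaction (2): CO→CO2 ratio 2:2 ⇒ n(CO2) = 10.142 mol.
Reaction (3): CO2→Na2CO3 ratio 1:1 ⇒ n(Na2CO3) = 10.142 mol.
Mass of Na2CO3 = 10.142 × 105.99 = 1074.9 g.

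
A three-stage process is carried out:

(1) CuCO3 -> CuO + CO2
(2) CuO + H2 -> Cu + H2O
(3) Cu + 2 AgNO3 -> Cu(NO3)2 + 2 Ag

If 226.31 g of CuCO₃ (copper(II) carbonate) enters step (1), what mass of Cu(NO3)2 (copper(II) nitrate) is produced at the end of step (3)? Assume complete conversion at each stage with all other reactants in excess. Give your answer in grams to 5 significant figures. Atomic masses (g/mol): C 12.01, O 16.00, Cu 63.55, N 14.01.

M(CuCO3) = 63.55 + 12.01 + 3(16.00) = 123.56 g/mol.
M(Cu(NO3)2) = 63.55 + 2(14.01) + 6(16.00) = 187.57 g/mol.
n(CuCO3) = 226.31 / 123.56 = 1.83158 mol.
Reaction (1): CuCO3→CuO ratio 1:1 ⇒ n(CuO) = 1.83158 mol.
Reaction (2): CuO→Cu ratio 1:1 ⇒ n(Cu) = 1.83158 mol.
Reaction (3): Cu→Cu(NO3)2 ratio 1:1 ⇒ n(Cu(NO3)2) = 1.83158 mol.
Mass of Cu(NO3)2 = 1.83158 × 187.57 = 343.549 g.

343.55 g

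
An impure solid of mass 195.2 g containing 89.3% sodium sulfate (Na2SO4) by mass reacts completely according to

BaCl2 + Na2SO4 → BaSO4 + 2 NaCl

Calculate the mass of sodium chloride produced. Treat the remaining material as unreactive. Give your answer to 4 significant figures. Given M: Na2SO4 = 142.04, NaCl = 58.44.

Mass of pure Na2SO4 = 195.2 g × 0.893 = 174.31 g.
n(Na2SO4) = 174.31 g / 142.04 g/mol = 1.2272 mol.
From the equation the Na2SO4:NaCl mole ratio is 1:2, so n(NaCl) = 1.2272 × 2/1 = 2.4544 mol.
Mass of NaCl = 2.4544 mol × 58.44 g/mol = 143.44 g.

143.4 g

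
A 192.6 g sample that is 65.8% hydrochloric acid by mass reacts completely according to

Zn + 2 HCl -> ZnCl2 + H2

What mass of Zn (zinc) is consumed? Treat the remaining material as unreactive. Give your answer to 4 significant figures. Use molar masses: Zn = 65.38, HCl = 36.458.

113.6 g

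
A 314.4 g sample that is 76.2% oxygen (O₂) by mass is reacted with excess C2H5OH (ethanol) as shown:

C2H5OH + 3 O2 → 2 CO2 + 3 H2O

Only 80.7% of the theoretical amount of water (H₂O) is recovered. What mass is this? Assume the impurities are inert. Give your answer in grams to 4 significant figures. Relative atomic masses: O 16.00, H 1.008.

Pure O2 available = 314.4 g × 0.762 = 239.57 g.
M(O2) = 2(16.00) = 32.00 g/mol.
M(H2O) = 2(1.008) + 16.00 = 18.016 g/mol.
n(O2) = 239.57 g / 32.00 g/mol = 7.4867 mol.
From the equation the O2:H2O mole ratio is 3:3, so n(H2O) = 7.4867 × 3/3 = 7.4867 mol.
Mass of H2O = 7.4867 mol × 18.016 g/mol = 134.88 g.
Actual mass collected = 134.88 g × 0.807 = 108.85 g.

108.8 g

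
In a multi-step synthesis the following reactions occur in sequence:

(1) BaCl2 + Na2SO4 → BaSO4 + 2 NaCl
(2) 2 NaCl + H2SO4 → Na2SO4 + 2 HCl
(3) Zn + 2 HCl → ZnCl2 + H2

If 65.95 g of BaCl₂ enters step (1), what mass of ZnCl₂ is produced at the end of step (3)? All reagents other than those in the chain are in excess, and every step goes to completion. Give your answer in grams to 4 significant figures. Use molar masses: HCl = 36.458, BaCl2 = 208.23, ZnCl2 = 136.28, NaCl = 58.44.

n(BaCl2) = 65.95 / 208.23 = 0.31672 mol.
Reaction (1): BaCl2→NaCl ratio 1:2 ⇒ n(NaCl) = 0.63343 mol.
Reaction (2): NaCl→HCl ratio 2:2 ⇒ n(HCl) = 0.63343 mol.
Reaction (3): HCl→ZnCl2 ratio 2:1 ⇒ n(ZnCl2) = 0.31672 mol.
Mass of ZnCl2 = 0.31672 × 136.28 = 43.162 g.

43.16 g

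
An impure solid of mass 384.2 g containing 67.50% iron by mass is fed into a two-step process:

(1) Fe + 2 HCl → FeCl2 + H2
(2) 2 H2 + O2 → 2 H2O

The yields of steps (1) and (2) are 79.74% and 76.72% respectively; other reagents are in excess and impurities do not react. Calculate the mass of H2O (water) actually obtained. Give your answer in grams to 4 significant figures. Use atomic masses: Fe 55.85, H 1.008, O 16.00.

51.18 g

Pure Fe = 384.2 × 0.6750 = 259.33 g.
M(Fe) = 55.85 g/mol.
M(H2O) = 2(1.008) + 16.00 = 18.016 g/mol.
n(Fe) = 259.33 / 55.85 = 4.6434 mol.
Step 1 (Fe:H2 = 1:1): theoretical n(H2) = 4.6434 mol; at 79.74% yield, n(H2) = 3.7027 mol.
Step 2 (H2:H2O = 2:2): theoretical n(H2O) = 3.7027 mol, so theoretical mass = 3.7027 × 18.016 = 66.707 g.
At 76.72% yield, actual mass of H2O = 66.707 × 0.7672 = 51.178 g.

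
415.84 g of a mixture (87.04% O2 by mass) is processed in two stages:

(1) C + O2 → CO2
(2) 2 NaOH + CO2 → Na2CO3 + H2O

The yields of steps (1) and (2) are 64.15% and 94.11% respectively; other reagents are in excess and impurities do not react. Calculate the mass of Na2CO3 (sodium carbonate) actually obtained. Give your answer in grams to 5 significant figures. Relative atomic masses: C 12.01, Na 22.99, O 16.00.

Pure O2 = 415.84 × 0.8704 = 361.947 g.
M(O2) = 2(16.00) = 32.00 g/mol.
M(Na2CO3) = 2(22.99) + 12.01 + 3(16.00) = 105.99 g/mol.
n(O2) = 361.947 / 32.00 = 11.3108 mol.
Step 1 (O2:CO2 = 1:1): theoretical n(CO2) = 11.3108 mol; at 64.15% yield, n(CO2) = 7.25591 mol.
Step 2 (CO2:Na2CO3 = 1:1): theoretical n(Na2CO3) = 7.25591 mol, so theoretical mass = 7.25591 × 105.99 = 769.054 g.
At 94.11% yield, actual mass of Na2CO3 = 769.054 × 0.9411 = 723.757 g.

723.76 g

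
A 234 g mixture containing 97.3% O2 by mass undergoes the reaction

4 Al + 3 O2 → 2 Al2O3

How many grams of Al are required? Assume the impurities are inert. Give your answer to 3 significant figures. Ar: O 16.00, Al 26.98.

Mass of pure O2 = 234 g × 0.973 = 227.7 g.
M(O2) = 2(16.00) = 32.00 g/mol.
M(Al) = 26.98 g/mol.
n(O2) = 227.7 g / 32.00 g/mol = 7.115 mol.
From the equation the O2:Al mole ratio is 3:4, so n(Al) = 7.115 × 4/3 = 9.487 mol.
Mass of Al = 9.487 mol × 26.98 g/mol = 256.0 g.

256 g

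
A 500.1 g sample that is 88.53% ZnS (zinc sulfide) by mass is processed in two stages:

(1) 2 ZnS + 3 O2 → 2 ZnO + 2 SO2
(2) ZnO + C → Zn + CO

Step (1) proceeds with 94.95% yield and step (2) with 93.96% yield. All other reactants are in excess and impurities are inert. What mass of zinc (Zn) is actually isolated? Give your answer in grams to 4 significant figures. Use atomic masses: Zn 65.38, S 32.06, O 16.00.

Pure ZnS = 500.1 × 0.8853 = 442.74 g.
M(ZnS) = 65.38 + 32.06 = 97.44 g/mol.
M(Zn) = 65.38 g/mol.
n(ZnS) = 442.74 / 97.44 = 4.5437 mol.
Step 1 (ZnS:ZnO = 2:2): theoretical n(ZnO) = 4.5437 mol; at 94.95% yield, n(ZnO) = 4.3142 mol.
Step 2 (ZnO:Zn = 1:1): theoretical n(Zn) = 4.3142 mol, so theoretical mass = 4.3142 × 65.38 = 282.07 g.
At 93.96% yield, actual mass of Zn = 282.07 × 0.9396 = 265.03 g.

265.0 g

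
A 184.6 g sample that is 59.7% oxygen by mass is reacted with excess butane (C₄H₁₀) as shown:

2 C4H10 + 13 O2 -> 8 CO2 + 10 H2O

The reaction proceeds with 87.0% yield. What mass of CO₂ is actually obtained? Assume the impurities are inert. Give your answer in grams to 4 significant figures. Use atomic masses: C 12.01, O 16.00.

81.15 g

Pure O2 available = 184.6 g × 0.597 = 110.21 g.
M(O2) = 2(16.00) = 32.00 g/mol.
M(CO2) = 12.01 + 2(16.00) = 44.01 g/mol.
n(O2) = 110.21 g / 32.00 g/mol = 3.4439 mol.
From the equation the O2:CO2 mole ratio is 13:8, so n(CO2) = 3.4439 × 8/13 = 2.1194 mol.
Mass of CO2 = 2.1194 mol × 44.01 g/mol = 93.273 g.
Actual mass collected = 93.273 g × 0.870 = 81.147 g.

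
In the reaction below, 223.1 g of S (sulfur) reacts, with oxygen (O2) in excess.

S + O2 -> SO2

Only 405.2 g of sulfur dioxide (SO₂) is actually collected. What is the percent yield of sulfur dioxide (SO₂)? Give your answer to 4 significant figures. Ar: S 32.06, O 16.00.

M(S) = 32.06 g/mol.
M(SO2) = 32.06 + 2(16.00) = 64.06 g/mol.
n(S) = 223.10 g / 32.06 g/mol = 6.9588 mol.
From the equation the S:SO2 mole ratio is 1:1, so n(SO2) = 6.9588 × 1/1 = 6.9588 mol.
Mass of SO2 = 6.9588 mol × 64.06 g/mol = 445.78 g.
This is the theoretical yield. Percent yield = 405.2 g / 445.78 g × 100% = 90.896%.

90.90 %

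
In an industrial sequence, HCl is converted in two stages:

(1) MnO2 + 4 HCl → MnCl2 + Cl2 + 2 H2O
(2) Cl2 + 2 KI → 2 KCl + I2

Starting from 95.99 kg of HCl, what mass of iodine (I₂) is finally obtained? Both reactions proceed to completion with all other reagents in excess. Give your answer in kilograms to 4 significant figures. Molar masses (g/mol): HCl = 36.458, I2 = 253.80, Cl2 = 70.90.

95.99 kg = 95990 g.
n(HCl) = 95990 / 36.458 = 2632.9 mol.
Step 1 gives a 4:1 ratio of HCl to Cl2, so n(Cl2) = 658.22 mol.
In step 2 the Cl2:I2 ratio is 1:1, so n(I2) = 658.22 mol.
Mass of I2 = 658.22 × 253.80 = 167060 g = 167.1 kg.

167.1 kg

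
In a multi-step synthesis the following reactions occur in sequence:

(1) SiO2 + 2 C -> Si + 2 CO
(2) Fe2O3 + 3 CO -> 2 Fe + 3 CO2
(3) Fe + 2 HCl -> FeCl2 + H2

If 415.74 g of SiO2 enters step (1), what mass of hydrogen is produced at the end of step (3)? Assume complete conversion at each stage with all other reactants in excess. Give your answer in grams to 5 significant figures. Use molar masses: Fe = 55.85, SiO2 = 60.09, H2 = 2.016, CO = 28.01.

18.597 g

n(SiO2) = 415.74 / 60.09 = 6.91862 mol.
Reaction (1): SiO2→CO ratio 1:2 ⇒ n(CO) = 13.8372 mol.
Reaction (2): CO→Fe ratio 3:2 ⇒ n(Fe) = 9.22483 mol.
Reaction (3): Fe→H2 ratio 1:1 ⇒ n(H2) = 9.22483 mol.
Mass of H2 = 9.22483 × 2.016 = 18.5973 g.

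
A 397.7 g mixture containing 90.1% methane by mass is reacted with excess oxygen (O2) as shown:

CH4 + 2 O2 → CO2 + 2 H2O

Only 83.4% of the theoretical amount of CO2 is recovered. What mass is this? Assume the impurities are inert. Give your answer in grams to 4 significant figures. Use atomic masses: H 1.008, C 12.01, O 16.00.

Pure CH4 available = 397.7 g × 0.901 = 358.33 g.
M(CH4) = 12.01 + 4(1.008) = 16.042 g/mol.
M(CO2) = 12.01 + 2(16.00) = 44.01 g/mol.
n(CH4) = 358.33 g / 16.042 g/mol = 22.337 mol.
From the equation the CH4:CO2 mole ratio is 1:1, so n(CO2) = 22.337 × 1/1 = 22.337 mol.
Mass of CO2 = 22.337 mol × 44.01 g/mol = 983.04 g.
Actual mass collected = 983.04 g × 0.834 = 819.86 g.

819.9 g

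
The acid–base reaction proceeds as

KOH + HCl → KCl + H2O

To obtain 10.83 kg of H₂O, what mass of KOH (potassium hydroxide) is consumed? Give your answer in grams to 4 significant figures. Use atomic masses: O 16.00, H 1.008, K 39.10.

M(H2O) = 2(1.008) + 16.00 = 18.016 g/mol.
M(KOH) = 39.10 + 16.00 + 1.008 = 56.108 g/mol.
Convert: 10.83 kg = 10830 g.
n(H2O) = 10830 g / 18.016 g/mol = 601.13 mol.
From the equation the H2O:KOH mole ratio is 1:1, so n(KOH) = 601.13 × 1/1 = 601.13 mol.
Mass of KOH = 601.13 mol × 56.108 g/mol = 33728 g.

33730 g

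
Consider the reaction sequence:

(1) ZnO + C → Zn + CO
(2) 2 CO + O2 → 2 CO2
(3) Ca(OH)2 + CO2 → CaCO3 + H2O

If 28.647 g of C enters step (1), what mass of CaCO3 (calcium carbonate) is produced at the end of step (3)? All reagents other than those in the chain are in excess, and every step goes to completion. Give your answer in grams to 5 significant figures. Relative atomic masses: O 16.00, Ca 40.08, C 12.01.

238.74 g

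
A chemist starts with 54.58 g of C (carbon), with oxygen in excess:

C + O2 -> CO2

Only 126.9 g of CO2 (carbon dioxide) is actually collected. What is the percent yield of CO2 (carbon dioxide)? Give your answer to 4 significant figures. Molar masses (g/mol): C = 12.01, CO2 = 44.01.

63.45 %

n(C) = 54.580 g / 12.01 g/mol = 4.5445 mol.
From the equation the C:CO2 mole ratio is 1:1, so n(CO2) = 4.5445 × 1/1 = 4.5445 mol.
Mass of CO2 = 4.5445 mol × 44.01 g/mol = 200.01 g.
This is the theoretical yield. Percent yield = 126.9 g / 200.01 g × 100% = 63.448%.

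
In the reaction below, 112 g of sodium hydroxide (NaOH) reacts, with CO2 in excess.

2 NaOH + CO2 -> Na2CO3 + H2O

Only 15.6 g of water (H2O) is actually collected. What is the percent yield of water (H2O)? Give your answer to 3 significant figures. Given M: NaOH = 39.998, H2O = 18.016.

61.8 %

n(NaOH) = 112.0 g / 39.998 g/mol = 2.800 mol.
From the equation the NaOH:H2O mole ratio is 2:1, so n(H2O) = 2.800 × 1/2 = 1.400 mol.
Mass of H2O = 1.400 mol × 18.016 g/mol = 25.22 g.
This is the theoretical yield. Percent yield = 15.6 g / 25.22 g × 100% = 61.85%.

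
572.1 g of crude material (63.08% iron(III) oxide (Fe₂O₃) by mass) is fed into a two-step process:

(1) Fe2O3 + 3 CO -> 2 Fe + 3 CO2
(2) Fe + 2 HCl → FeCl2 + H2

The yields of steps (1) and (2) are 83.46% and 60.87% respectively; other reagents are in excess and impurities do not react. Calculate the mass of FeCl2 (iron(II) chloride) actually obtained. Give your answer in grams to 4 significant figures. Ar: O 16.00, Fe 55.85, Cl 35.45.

Pure Fe2O3 = 572.1 × 0.6308 = 360.88 g.
M(Fe2O3) = 2(55.85) + 3(16.00) = 159.70 g/mol.
M(FeCl2) = 55.85 + 2(35.45) = 126.75 g/mol.
n(Fe2O3) = 360.88 / 159.70 = 2.2597 mol.
Step 1 (Fe2O3:Fe = 1:2): theoretical n(Fe) = 4.5195 mol; at 83.46% yield, n(Fe) = 3.7720 mol.
Step 2 (Fe:FeCl2 = 1:1): theoretical n(FeCl2) = 3.7720 mol, so theoretical mass = 3.7720 × 126.75 = 478.10 g.
At 60.87% yield, actual mass of FeCl2 = 478.10 × 0.6087 = 291.02 g.

291.0 g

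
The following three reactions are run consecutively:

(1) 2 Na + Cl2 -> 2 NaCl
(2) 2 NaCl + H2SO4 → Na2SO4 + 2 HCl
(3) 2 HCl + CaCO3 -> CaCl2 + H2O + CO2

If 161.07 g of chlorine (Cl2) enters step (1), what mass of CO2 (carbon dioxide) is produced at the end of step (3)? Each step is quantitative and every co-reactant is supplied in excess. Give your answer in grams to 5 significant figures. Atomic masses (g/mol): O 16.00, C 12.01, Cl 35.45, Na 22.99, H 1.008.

99.982 g

M(Cl2) = 2(35.45) = 70.90 g/mol.
M(CO2) = 12.01 + 2(16.00) = 44.01 g/mol.
n(Cl2) = 161.07 / 70.90 = 2.27179 mol.
Reaction (1): Cl2→NaCl ratio 1:2 ⇒ n(NaCl) = 4.54358 mol.
Reaction (2): NaCl→HCl ratio 2:2 ⇒ n(HCl) = 4.54358 mol.
Reaction (3): HCl→CO2 ratio 2:1 ⇒ n(CO2) = 2.27179 mol.
Mass of CO2 = 2.27179 × 44.01 = 99.9815 g.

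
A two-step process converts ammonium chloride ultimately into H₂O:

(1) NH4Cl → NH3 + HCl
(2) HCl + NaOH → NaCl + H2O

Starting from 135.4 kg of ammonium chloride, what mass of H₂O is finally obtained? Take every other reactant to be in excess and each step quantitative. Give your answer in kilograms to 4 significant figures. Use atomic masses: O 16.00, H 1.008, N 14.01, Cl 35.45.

M(NH4Cl) = 14.01 + 4(1.008) + 35.45 = 53.492 g/mol.
M(H2O) = 2(1.008) + 16.00 = 18.016 g/mol.
135.4 kg = 135400 g.
n(NH4Cl) = 135400 / 53.492 = 2531.2 mol.
Step 1 gives a 1:1 ratio of NH4Cl to HCl, so n(HCl) = 2531.2 mol.
In step 2 the HCl:H2O ratio is 1:1, so n(H2O) = 2531.2 mol.
Mass of H2O = 2531.2 × 18.016 = 45602 g = 45.60 kg.

45.60 kg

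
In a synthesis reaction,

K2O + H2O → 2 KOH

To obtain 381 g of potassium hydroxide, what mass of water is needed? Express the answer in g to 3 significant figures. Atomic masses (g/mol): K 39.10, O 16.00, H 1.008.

M(KOH) = 39.10 + 16.00 + 1.008 = 56.108 g/mol.
M(H2O) = 2(1.008) + 16.00 = 18.016 g/mol.
n(KOH) = 381.0 g / 56.108 g/mol = 6.790 mol.
From the equation the KOH:H2O mole ratio is 2:1, so n(H2O) = 6.790 × 1/2 = 3.395 mol.
Mass of H2O = 3.395 mol × 18.016 g/mol = 61.17 g.

61.2 g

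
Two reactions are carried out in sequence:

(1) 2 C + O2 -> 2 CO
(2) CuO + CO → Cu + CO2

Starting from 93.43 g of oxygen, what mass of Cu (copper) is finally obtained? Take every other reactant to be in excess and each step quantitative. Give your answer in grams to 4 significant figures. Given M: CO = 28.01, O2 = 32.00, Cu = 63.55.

371.1 g

n(O2) = 93.430 / 32.00 = 2.9197 mol.
Step 1 gives a 1:2 ratio of O2 to CO, so n(CO) = 5.8394 mol.
In step 2 the CO:Cu ratio is 1:1, so n(Cu) = 5.8394 mol.
Mass of Cu = 5.8394 × 63.55 = 371.09 g.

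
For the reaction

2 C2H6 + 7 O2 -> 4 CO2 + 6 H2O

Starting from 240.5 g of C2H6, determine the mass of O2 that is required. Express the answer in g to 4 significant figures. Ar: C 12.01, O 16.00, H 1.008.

M(C2H6) = 2(12.01) + 6(1.008) = 30.068 g/mol.
M(O2) = 2(16.00) = 32.00 g/mol.
n(C2H6) = 240.50 g / 30.068 g/mol = 7.9985 mol.
From the equation the C2H6:O2 mole ratio is 2:7, so n(O2) = 7.9985 × 7/2 = 27.995 mol.
Mass of O2 = 27.995 mol × 32.00 g/mol = 895.84 g.

895.8 g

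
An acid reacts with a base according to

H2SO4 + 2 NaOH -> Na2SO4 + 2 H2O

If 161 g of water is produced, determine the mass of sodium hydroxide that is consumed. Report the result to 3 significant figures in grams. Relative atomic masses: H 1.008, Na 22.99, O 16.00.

M(H2O) = 2(1.008) + 16.00 = 18.016 g/mol.
M(NaOH) = 22.99 + 16.00 + 1.008 = 39.998 g/mol.
n(H2O) = 161.0 g / 18.016 g/mol = 8.937 mol.
From the equation the H2O:NaOH mole ratio is 2:2, so n(NaOH) = 8.937 × 2/2 = 8.937 mol.
Mass of NaOH = 8.937 mol × 39.998 g/mol = 357.4 g.

357 g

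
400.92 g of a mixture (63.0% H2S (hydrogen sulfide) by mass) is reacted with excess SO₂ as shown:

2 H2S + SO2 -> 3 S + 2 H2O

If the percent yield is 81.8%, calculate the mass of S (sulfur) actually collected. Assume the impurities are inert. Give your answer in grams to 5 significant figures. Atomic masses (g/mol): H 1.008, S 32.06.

Pure H2S available = 400.92 g × 0.630 = 252.580 g.
M(H2S) = 2(1.008) + 32.06 = 34.076 g/mol.
M(S) = 32.06 g/mol.
n(H2S) = 252.580 g / 34.076 g/mol = 7.41224 mol.
From the equation the H2S:S mole ratio is 2:3, so n(S) = 7.41224 × 3/2 = 11.1184 mol.
Mass of S = 11.1184 mol × 32.06 g/mol = 356.455 g.
Actual mass collected = 356.455 g × 0.818 = 291.580 g.

291.58 g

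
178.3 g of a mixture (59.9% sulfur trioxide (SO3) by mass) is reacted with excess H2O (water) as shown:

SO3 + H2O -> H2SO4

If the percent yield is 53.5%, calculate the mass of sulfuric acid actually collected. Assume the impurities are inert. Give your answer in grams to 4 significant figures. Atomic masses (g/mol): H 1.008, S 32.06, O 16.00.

70.00 g

Pure SO3 available = 178.3 g × 0.599 = 106.80 g.
M(SO3) = 32.06 + 3(16.00) = 80.06 g/mol.
M(H2SO4) = 2(1.008) + 32.06 + 4(16.00) = 98.076 g/mol.
n(SO3) = 106.80 g / 80.06 g/mol = 1.3340 mol.
From the equation the SO3:H2SO4 mole ratio is 1:1, so n(H2SO4) = 1.3340 × 1/1 = 1.3340 mol.
Mass of H2SO4 = 1.3340 mol × 98.076 g/mol = 130.84 g.
Actual mass collected = 130.84 g × 0.535 = 69.997 g.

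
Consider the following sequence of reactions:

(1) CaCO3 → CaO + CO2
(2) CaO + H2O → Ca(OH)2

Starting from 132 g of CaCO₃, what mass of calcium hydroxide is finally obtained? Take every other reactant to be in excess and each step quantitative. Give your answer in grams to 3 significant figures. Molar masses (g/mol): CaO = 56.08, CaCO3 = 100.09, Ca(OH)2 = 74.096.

n(CaCO3) = 132.0 / 100.09 = 1.319 mol.
Step 1 gives a 1:1 ratio of CaCO3 to CaO, so n(CaO) = 1.319 mol.
In step 2 the CaO:Ca(OH)2 ratio is 1:1, so n(Ca(OH)2) = 1.319 mol.
Mass of Ca(OH)2 = 1.319 × 74.096 = 97.72 g.

97.7 g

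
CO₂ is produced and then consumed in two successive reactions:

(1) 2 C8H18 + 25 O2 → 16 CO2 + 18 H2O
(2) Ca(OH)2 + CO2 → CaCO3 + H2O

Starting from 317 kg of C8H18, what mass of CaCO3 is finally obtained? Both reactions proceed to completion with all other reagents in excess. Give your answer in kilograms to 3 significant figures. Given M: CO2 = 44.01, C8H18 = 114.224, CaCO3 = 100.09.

317 kg = 317000 g.
n(C8H18) = 317000 / 114.224 = 2775 mol.
Step 1 gives a 2:16 ratio of C8H18 to CO2, so n(CO2) = 22200 mol.
In step 2 the CO2:CaCO3 ratio is 1:1, so n(CaCO3) = 22200 mol.
Mass of CaCO3 = 22200 × 100.09 = 2.222 × 10^6 g = 2220 kg.

2220 kg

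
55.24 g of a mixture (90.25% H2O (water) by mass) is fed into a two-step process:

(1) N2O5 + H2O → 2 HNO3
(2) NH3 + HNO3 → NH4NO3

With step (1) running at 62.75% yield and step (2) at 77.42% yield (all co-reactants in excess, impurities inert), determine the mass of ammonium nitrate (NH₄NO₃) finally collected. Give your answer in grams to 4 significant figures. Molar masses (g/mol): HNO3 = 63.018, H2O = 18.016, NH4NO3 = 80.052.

215.2 g

Pure H2O = 55.24 × 0.9025 = 49.854 g.
n(H2O) = 49.854 / 18.016 = 2.7672 mol.
Step 1 (H2O:HNO3 = 1:2): theoretical n(HNO3) = 5.5344 mol; at 62.75% yield, n(HNO3) = 3.4729 mol.
Step 2 (HNO3:NH4NO3 = 1:1): theoretical n(NH4NO3) = 3.4729 mol, so theoretical mass = 3.4729 × 80.052 = 278.01 g.
At 77.42% yield, actual mass of NH4NO3 = 278.01 × 0.7742 = 215.23 g.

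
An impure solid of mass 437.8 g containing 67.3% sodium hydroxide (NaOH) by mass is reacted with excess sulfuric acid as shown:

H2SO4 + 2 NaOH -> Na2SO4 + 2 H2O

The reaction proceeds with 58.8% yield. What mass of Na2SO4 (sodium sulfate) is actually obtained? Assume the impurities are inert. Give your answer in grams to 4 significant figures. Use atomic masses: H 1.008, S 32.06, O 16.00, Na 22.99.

307.6 g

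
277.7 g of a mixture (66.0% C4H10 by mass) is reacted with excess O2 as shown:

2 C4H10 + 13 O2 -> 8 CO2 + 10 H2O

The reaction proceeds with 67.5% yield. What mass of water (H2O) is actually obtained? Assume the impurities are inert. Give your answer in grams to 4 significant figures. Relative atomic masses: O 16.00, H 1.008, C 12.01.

Pure C4H10 available = 277.7 g × 0.660 = 183.28 g.
M(C4H10) = 4(12.01) + 10(1.008) = 58.12 g/mol.
M(H2O) = 2(1.008) + 16.00 = 18.016 g/mol.
n(C4H10) = 183.28 g / 58.12 g/mol = 3.1535 mol.
From the equation the C4H10:H2O mole ratio is 2:10, so n(H2O) = 3.1535 × 10/2 = 15.768 mol.
Mass of H2O = 15.768 mol × 18.016 g/mol = 284.07 g.
Actual mass collected = 284.07 g × 0.675 = 191.75 g.

191.7 g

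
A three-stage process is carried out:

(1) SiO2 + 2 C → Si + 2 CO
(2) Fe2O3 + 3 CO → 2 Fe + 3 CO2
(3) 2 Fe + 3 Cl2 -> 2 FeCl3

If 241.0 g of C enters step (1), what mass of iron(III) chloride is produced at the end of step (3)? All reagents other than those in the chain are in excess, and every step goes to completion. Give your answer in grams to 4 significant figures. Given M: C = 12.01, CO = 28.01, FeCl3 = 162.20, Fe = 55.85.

2170 g

n(C) = 241.0 / 12.01 = 20.067 mol.
Reaction (1): C→CO ratio 2:2 ⇒ n(CO) = 20.067 mol.
Reaction (2): CO→Fe ratio 3:2 ⇒ n(Fe) = 13.378 mol.
Reaction (3): Fe→FeCl3 ratio 2:2 ⇒ n(FeCl3) = 13.378 mol.
Mass of FeCl3 = 13.378 × 162.20 = 2169.9 g.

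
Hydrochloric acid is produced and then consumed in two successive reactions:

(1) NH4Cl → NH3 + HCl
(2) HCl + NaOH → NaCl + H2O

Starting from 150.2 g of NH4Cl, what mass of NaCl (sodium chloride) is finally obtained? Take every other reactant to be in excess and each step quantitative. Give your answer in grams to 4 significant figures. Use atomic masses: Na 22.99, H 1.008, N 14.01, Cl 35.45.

M(NH4Cl) = 14.01 + 4(1.008) + 35.45 = 53.492 g/mol.
M(NaCl) = 22.99 + 35.45 = 58.44 g/mol.
n(NH4Cl) = 150.20 / 53.492 = 2.8079 mol.
Step 1 gives a 1:1 ratio of NH4Cl to HCl, so n(HCl) = 2.8079 mol.
In step 2 the HCl:NaCl ratio is 1:1, so n(NaCl) = 2.8079 mol.
Mass of NaCl = 2.8079 × 58.44 = 164.09 g.

164.1 g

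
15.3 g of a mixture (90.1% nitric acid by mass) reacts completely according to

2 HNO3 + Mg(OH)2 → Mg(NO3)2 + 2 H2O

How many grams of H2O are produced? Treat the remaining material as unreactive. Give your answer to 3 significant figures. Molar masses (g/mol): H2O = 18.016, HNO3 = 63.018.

3.94 g

Mass of pure HNO3 = 15.3 g × 0.901 = 13.79 g.
n(HNO3) = 13.79 g / 63.018 g/mol = 0.2188 mol.
From the equation the HNO3:H2O mole ratio is 2:2, so n(H2O) = 0.2188 × 2/2 = 0.2188 mol.
Mass of H2O = 0.2188 mol × 18.016 g/mol = 3.941 g.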